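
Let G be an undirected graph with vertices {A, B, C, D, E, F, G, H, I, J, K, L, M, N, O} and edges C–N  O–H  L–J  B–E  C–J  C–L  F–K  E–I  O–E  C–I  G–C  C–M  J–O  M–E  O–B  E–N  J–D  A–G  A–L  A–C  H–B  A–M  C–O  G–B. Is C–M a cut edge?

After removing C–M, the path C-A-M still connects them, so the edge is not a bridge.

No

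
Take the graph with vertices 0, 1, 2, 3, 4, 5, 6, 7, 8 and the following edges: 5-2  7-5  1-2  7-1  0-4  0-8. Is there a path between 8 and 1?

The component containing 8 is {0, 4, 8}, and 1 is not in it.

No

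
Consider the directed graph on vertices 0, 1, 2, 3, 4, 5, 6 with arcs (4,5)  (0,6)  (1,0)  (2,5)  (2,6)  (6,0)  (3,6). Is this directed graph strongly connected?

There is no directed path from 1 to 5, so the graph is not strongly connected.

No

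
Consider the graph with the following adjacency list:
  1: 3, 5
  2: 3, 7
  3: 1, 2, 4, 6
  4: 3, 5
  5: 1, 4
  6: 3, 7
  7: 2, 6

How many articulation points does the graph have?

1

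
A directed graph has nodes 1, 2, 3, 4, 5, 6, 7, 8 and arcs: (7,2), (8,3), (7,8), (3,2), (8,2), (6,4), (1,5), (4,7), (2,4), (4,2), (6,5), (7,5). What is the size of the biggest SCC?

{2, 3, 4, 7, 8} are all mutually reachable — one SCC of size 5.
{5} is an SCC by itself.
{1} is an SCC by itself.
{6} is an SCC by itself.
The largest has 5 vertices.

5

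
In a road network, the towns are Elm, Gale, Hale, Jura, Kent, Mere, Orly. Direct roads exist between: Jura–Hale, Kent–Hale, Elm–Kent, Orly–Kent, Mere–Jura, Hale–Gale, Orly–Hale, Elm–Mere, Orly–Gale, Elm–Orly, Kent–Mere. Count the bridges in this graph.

0

The edges on the cycle Elm-Orly-Gale-Hale-Kent-Elm are not bridges since each lies on that cycle.
Every edge lies on some cycle, so there are no bridges.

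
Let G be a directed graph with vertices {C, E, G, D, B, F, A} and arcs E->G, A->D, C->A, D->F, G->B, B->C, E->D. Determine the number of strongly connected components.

7

{E} is an SCC by itself.
{A} is an SCC by itself.
{D} is an SCC by itself.
{B} is an SCC by itself.
{C} is an SCC by itself.
(and 2 more singleton SCCs)
That gives 7 strongly connected components.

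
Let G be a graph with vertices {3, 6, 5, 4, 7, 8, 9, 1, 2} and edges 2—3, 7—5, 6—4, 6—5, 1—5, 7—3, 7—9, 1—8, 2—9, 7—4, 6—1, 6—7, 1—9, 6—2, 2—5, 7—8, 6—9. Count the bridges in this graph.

0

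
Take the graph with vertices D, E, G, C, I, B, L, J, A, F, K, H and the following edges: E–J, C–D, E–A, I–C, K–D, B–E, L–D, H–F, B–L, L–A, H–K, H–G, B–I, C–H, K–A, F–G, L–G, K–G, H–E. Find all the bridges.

E-J

The edges on the cycle C-H-K-D-C are not bridges since each lies on that cycle.
But removing E–J disconnects E from J — this is a bridge.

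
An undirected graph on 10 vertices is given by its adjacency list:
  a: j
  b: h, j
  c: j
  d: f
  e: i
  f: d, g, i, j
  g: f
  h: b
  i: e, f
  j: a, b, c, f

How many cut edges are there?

9

removing f-g disconnects f from g; removing f-i disconnects f from i; removing j-b disconnects j from b; removing i-e disconnects i from e — these are bridges.
In total 9 edges are bridges.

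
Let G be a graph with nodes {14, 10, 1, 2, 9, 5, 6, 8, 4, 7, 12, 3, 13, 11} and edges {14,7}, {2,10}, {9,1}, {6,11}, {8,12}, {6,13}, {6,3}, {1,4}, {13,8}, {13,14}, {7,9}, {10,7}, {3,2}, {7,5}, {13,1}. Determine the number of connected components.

1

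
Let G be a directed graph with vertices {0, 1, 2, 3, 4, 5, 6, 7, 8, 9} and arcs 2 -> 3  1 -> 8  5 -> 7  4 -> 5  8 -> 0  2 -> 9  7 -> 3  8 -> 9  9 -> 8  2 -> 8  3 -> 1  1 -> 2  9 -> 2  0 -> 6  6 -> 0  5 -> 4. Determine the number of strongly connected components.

{1, 2, 3, 8, 9} are all mutually reachable — one SCC of size 5.
{4, 5} are all mutually reachable — one SCC of size 2.
{0, 6} are all mutually reachable — one SCC of size 2.
{7} is an SCC by itself.
That gives 4 strongly connected components.

4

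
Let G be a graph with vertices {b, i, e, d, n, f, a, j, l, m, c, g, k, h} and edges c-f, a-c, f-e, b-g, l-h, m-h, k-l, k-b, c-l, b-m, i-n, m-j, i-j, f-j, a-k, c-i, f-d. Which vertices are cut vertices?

Removing b increases the component count from 1 to 2, so b is a cut vertex.
Removing f increases the component count from 1 to 3, so f is a cut vertex.
Removing i increases the component count from 1 to 2, so i is a cut vertex.
By contrast removing l leaves 1 component; it is not a cut vertex. No other vertex is a cut vertex either.

b, f, i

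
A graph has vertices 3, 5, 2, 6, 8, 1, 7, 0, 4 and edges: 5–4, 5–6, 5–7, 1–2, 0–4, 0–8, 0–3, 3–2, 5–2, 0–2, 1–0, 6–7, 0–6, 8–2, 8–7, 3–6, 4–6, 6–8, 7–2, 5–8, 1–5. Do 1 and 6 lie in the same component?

From 1 we can reach 0, 1, 2, 3, 4, 5, 6, 7, 8, which includes 6.

Yes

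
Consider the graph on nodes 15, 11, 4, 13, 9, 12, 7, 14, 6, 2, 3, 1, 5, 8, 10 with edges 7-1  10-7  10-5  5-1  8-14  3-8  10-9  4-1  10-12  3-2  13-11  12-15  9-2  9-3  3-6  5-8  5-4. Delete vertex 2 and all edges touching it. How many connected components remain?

2

With 2 gone, the remaining components are: {11, 13}; {1, 3, 4, 5, 6, 7, 8, 9, 10, 12, 14, 15}.
That is 2 components.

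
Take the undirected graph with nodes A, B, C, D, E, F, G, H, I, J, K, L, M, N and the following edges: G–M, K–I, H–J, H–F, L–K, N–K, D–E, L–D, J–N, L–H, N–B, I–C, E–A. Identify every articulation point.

D, E, H, I, K, L, N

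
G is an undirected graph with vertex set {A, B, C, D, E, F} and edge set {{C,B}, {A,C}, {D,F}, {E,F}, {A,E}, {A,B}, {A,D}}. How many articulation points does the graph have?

1

Removing A increases the component count from 1 to 2, so A is a cut vertex.
By contrast removing B leaves 1 component; it is not a cut vertex. No other vertex is a cut vertex either.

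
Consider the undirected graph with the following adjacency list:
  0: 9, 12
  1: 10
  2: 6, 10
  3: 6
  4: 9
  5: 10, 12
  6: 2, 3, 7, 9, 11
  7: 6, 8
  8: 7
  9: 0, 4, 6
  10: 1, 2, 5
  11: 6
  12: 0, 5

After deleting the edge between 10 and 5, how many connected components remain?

10 and 5 are still connected via 10-2-6-9-0-12-5, so the component count stays at 1.

1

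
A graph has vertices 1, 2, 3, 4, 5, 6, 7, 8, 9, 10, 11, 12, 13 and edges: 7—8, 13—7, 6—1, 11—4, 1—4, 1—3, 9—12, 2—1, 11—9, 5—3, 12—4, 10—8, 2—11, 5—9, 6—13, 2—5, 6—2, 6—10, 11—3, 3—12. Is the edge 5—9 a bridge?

After removing 5—9, the path 5-2-11-9 still connects them, so the edge is not a bridge.

No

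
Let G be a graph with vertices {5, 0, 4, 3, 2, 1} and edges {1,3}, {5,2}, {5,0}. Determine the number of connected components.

4 is isolated — a component by itself.
Starting from 1 we can reach 1, 3. That is one component of size 2.
Starting from 0 we can reach 0, 2, 5. That is one component of size 3.
Total: 3 components.

3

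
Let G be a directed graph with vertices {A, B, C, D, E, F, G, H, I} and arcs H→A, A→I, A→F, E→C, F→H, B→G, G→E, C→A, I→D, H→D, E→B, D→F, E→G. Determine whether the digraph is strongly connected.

There is no directed path from A to B, so the graph is not strongly connected.

No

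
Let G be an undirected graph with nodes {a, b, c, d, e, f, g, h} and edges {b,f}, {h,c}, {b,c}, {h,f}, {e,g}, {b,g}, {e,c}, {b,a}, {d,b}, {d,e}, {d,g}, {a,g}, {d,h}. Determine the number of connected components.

1

Starting from a we can reach a, b, c, d, e, f, g, h. That is one component of size 8.
Total: 1 component.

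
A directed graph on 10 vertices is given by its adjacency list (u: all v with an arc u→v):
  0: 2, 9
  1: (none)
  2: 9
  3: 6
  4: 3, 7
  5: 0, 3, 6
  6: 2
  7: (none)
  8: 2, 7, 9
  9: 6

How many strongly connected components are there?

{2, 6, 9} are all mutually reachable — one SCC of size 3.
{4} is an SCC by itself.
{1} is an SCC by itself.
{3} is an SCC by itself.
{0} is an SCC by itself.
(and 3 more singleton SCCs)
That gives 8 strongly connected components.

8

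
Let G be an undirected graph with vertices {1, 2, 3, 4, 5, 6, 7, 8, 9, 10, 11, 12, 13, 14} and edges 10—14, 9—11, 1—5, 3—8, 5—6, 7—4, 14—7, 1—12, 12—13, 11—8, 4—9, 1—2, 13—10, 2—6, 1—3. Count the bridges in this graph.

0

The edges on the cycle 1-5-6-2-1 are not bridges since each lies on that cycle.
Every edge lies on some cycle, so there are no bridges.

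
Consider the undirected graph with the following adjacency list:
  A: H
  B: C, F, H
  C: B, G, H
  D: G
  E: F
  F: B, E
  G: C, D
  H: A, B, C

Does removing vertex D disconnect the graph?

No

Deleting D leaves 1 component (was 1), so D is not a cut vertex.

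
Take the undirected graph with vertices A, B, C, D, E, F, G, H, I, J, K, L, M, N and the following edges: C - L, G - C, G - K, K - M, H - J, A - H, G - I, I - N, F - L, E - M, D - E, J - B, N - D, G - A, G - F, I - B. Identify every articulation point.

G

Removing G increases the component count from 1 to 2, so G is a cut vertex.
By contrast removing E leaves 1 component; it is not a cut vertex. No other vertex is a cut vertex either.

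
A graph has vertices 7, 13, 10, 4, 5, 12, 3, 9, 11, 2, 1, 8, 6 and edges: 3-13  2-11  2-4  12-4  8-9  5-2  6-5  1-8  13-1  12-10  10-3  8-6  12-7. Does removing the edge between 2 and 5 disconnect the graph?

After removing 2-5, the path 2-4-12-10-3-13-1-8-6-5 still connects them, so the edge is not a bridge.

No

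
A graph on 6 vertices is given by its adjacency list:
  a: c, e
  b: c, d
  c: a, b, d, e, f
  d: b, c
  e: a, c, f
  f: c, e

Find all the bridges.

none

The edges on the cycle c-b-d-c are not bridges since each lies on that cycle.
Every edge lies on some cycle, so there are no bridges.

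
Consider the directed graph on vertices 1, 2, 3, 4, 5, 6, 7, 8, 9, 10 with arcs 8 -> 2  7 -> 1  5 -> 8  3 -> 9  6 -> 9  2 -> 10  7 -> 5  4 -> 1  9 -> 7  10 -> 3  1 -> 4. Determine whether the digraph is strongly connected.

There is no directed path from 5 to 6, so the graph is not strongly connected.

No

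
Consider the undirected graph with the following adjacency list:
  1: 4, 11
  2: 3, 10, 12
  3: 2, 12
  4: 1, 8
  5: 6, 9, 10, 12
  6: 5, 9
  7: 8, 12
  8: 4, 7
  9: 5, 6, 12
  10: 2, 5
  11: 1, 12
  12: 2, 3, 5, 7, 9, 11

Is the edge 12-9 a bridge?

No

After removing 12-9, the path 12-5-9 still connects them, so the edge is not a bridge.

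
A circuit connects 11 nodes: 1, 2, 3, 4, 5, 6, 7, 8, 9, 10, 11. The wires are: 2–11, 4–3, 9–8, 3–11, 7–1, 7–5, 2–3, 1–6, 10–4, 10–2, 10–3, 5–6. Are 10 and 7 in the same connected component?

No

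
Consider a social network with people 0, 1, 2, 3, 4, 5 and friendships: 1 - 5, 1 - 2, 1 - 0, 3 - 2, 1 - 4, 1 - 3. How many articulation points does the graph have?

Removing 1 increases the component count from 1 to 4, so 1 is a cut vertex.
By contrast removing 3 leaves 1 component; it is not a cut vertex. No other vertex is a cut vertex either.

1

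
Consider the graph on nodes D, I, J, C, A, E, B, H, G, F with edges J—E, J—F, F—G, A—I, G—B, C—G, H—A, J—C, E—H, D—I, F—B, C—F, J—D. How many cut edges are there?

0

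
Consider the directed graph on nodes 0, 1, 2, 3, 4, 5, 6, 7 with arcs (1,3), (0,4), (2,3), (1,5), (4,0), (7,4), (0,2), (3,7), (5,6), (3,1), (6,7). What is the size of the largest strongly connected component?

8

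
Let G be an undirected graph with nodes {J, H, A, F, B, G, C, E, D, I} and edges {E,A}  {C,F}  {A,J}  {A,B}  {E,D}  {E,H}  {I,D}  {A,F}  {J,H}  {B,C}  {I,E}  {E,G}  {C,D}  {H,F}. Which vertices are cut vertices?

E

Removing E increases the component count from 1 to 2, so E is a cut vertex.
By contrast removing B leaves 1 component; it is not a cut vertex. No other vertex is a cut vertex either.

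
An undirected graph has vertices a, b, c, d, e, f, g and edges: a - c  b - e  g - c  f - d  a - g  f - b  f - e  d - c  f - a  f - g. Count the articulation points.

1

Removing f increases the component count from 1 to 2, so f is a cut vertex.
By contrast removing e leaves 1 component; it is not a cut vertex. No other vertex is a cut vertex either.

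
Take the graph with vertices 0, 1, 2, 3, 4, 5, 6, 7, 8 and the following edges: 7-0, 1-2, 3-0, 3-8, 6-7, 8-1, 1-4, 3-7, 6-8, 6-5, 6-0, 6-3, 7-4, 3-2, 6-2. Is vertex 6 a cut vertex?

Yes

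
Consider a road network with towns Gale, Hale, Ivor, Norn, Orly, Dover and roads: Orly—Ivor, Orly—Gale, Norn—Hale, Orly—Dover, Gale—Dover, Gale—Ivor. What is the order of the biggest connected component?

4

Starting from Hale we can reach Hale, Norn. That is one component of size 2.
Starting from Gale we can reach Gale, Ivor, Orly, Dover. That is one component of size 4.
The largest has 4 vertices.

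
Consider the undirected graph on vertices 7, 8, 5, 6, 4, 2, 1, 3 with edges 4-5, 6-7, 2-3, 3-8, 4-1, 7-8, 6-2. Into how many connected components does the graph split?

Starting from 1 we can reach 1, 4, 5. That is one component of size 3.
Starting from 2 we can reach 2, 3, 6, 7, 8. That is one component of size 5.
Total: 2 components.

2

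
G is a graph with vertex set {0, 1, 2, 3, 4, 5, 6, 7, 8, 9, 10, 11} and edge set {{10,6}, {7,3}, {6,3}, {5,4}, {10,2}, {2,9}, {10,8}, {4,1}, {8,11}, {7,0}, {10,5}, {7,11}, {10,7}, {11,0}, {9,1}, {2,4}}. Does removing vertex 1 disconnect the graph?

No

Deleting 1 leaves 1 component (was 1) (its neighbors 4, 9 remain connected to each other), so 1 is not a cut vertex.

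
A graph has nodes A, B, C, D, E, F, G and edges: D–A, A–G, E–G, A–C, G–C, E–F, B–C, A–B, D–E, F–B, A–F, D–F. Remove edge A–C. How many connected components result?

1

A and C are still connected via A-G-C, so the component count stays at 1.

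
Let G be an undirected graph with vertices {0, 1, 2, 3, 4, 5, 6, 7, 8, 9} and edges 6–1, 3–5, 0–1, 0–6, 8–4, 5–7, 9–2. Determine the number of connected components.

4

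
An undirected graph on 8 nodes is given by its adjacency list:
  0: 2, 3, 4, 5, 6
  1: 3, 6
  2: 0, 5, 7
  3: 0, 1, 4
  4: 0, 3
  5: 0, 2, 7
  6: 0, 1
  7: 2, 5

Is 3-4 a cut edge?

No

After removing 3-4, the path 3-0-4 still connects them, so the edge is not a bridge.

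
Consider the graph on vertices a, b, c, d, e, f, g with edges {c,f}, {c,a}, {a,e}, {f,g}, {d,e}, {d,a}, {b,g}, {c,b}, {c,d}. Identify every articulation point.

c

Removing c increases the component count from 1 to 2, so c is a cut vertex.
By contrast removing a leaves 1 component; it is not a cut vertex. No other vertex is a cut vertex either.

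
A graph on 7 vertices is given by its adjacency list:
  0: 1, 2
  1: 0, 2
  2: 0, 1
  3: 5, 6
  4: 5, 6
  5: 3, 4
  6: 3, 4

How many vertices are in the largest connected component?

Starting from 0 we can reach 0, 1, 2. That is one component of size 3.
Starting from 3 we can reach 3, 4, 5, 6. That is one component of size 4.
The largest has 4 vertices.

4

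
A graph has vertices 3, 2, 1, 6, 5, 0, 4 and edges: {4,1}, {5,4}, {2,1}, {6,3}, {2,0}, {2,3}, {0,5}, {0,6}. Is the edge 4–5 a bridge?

After removing 4–5, the path 4-1-2-0-5 still connects them, so the edge is not a bridge.

No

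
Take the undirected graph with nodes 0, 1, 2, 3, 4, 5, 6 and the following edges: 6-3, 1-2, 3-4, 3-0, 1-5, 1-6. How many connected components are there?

1

Starting from 0 we can reach 0, 1, 2, 3, 4, 5, 6. That is one component of size 7.
Total: 1 component.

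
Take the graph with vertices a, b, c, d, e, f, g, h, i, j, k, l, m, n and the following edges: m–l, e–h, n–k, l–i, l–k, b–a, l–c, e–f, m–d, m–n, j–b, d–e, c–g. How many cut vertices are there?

6

Removing b increases the component count from 2 to 3, so b is a cut vertex.
Removing c increases the component count from 2 to 3, so c is a cut vertex.
Removing d increases the component count from 2 to 3, so d is a cut vertex.
Likewise e, l, m are cut vertices.
By contrast removing i leaves 2 components; it is not a cut vertex. No other vertex is a cut vertex either.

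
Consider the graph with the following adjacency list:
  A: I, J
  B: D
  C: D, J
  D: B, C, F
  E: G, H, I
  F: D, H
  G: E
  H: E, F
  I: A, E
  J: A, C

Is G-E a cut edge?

Removing G-E leaves no path between G and E: the component count goes from 1 to 2. So it is a bridge.

Yes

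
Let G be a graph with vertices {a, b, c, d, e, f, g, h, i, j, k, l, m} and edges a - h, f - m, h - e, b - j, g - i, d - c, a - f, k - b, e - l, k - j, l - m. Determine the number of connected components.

Starting from c we can reach c, d. That is one component of size 2.
Starting from g we can reach g, i. That is one component of size 2.
Starting from b we can reach b, j, k. That is one component of size 3.
Starting from a we can reach a, e, f, h, l, m. That is one component of size 6.
Total: 4 components.

4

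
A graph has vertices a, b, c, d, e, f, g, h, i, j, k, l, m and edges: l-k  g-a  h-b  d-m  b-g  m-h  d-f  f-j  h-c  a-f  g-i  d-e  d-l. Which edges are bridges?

The edges on the cycle d-m-h-b-g-a-f-d are not bridges since each lies on that cycle.
But removing c-h disconnects c from h; removing j-f disconnects j from f; removing k-l disconnects k from l; removing d-e disconnects d from e — these are bridges.
In total 6 edges are bridges.

c-h, d-e, d-l, f-j, g-i, k-l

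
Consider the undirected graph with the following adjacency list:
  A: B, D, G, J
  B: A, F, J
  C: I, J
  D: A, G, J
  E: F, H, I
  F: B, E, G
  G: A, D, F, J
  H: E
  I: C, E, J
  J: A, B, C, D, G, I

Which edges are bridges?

The edges on the cycle J-I-E-F-G-D-J are not bridges since each lies on that cycle.
But removing H-E disconnects H from E — this is a bridge.

E-H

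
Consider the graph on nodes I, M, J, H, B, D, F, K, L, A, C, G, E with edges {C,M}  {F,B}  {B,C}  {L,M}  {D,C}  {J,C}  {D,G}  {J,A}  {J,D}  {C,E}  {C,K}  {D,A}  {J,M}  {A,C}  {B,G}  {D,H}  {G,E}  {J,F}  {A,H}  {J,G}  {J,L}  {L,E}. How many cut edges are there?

1

The edges on the cycle J-F-B-C-D-J are not bridges since each lies on that cycle.
But removing C-K disconnects C from K — this is a bridge.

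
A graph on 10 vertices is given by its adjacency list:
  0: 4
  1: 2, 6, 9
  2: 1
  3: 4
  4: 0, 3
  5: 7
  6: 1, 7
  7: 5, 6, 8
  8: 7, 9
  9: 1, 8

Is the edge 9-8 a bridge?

After removing 9-8, the path 9-1-6-7-8 still connects them, so the edge is not a bridge.

No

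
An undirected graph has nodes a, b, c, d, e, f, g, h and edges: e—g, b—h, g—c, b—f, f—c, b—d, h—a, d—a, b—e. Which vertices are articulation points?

Removing b increases the component count from 1 to 2, so b is a cut vertex.
By contrast removing g leaves 1 component; it is not a cut vertex. No other vertex is a cut vertex either.

b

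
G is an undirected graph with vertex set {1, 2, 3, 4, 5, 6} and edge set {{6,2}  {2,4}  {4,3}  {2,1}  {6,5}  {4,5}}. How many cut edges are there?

2

The edges on the cycle 6-2-4-5-6 are not bridges since each lies on that cycle.
But removing 4–3 disconnects 4 from 3; removing 2–1 disconnects 2 from 1 — these are bridges.
That makes 2 bridges.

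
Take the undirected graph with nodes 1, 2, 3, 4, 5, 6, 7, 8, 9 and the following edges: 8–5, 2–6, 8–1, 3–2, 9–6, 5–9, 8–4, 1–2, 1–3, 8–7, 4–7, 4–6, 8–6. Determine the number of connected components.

Starting from 1 we can reach 1, 2, 3, 4, 5, 6, 7, 8, 9. That is one component of size 9.
Total: 1 component.

1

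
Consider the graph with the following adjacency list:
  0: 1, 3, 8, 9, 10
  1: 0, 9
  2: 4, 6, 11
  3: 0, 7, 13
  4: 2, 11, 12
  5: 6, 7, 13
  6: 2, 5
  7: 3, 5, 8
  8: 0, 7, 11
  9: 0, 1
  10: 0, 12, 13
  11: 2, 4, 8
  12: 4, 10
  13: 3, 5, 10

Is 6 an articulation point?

Deleting 6 leaves 1 component (was 1) (its neighbors 2, 5 remain connected to each other), so 6 is not a cut vertex.

No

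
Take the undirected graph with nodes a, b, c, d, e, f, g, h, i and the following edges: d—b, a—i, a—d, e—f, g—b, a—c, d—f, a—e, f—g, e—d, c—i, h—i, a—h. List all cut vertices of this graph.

Removing a increases the component count from 1 to 2, so a is a cut vertex.
By contrast removing i leaves 1 component; it is not a cut vertex. No other vertex is a cut vertex either.

a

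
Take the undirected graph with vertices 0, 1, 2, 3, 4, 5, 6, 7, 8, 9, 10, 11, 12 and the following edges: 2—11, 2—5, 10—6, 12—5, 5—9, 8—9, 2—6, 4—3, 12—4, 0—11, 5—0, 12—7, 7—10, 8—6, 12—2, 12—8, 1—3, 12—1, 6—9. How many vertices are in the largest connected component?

13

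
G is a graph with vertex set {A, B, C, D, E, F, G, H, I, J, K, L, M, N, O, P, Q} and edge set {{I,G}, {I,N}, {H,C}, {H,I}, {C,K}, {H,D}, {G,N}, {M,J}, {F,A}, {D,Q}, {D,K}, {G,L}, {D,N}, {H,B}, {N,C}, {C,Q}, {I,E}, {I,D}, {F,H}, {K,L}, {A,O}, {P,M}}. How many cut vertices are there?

5

Removing A increases the component count from 2 to 3, so A is a cut vertex.
Removing F increases the component count from 2 to 3, so F is a cut vertex.
Removing H increases the component count from 2 to 4, so H is a cut vertex.
Likewise I, M are cut vertices.
By contrast removing Q leaves 2 components; it is not a cut vertex. No other vertex is a cut vertex either.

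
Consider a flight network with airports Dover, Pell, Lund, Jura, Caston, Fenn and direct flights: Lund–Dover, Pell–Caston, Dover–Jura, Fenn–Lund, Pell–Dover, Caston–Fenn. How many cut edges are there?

1

The edges on the cycle Pell-Caston-Fenn-Lund-Dover-Pell are not bridges since each lies on that cycle.
But removing Dover–Jura disconnects Dover from Jura — this is a bridge.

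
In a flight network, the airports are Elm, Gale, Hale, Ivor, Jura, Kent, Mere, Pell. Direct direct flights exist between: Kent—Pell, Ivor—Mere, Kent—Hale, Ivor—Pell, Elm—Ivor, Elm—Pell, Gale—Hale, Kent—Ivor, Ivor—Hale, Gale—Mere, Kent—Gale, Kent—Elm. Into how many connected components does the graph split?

2

Jura is isolated — a component by itself.
Starting from Elm we can reach Elm, Gale, Hale, Ivor, Kent, Mere, Pell. That is one component of size 7.
Total: 2 components.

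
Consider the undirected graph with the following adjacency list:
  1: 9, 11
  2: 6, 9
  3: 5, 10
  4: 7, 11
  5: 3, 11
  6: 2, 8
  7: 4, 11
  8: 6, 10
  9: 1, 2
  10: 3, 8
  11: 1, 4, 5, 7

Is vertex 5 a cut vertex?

Deleting 5 leaves 1 component (was 1) (its neighbors 3, 11 remain connected to each other), so 5 is not a cut vertex.

No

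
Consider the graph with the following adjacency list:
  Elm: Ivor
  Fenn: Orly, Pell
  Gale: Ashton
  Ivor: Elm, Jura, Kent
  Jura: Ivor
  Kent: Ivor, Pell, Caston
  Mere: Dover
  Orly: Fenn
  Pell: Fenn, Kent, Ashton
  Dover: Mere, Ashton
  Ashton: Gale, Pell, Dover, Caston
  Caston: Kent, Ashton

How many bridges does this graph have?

8

The edges on the cycle Pell-Ashton-Caston-Kent-Pell are not bridges since each lies on that cycle.
But removing Gale-Ashton disconnects Gale from Ashton; removing Ivor-Kent disconnects Ivor from Kent; removing Ivor-Jura disconnects Ivor from Jura; removing Dover-Ashton disconnects Dover from Ashton — these are bridges.
In total 8 edges are bridges.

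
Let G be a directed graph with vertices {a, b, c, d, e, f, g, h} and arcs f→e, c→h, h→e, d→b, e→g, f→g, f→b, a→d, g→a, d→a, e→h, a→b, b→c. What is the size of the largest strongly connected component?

7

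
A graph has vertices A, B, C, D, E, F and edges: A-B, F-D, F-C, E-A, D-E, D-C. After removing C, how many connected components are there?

With C gone, the remaining components are: {A, B, D, E, F}.
That is 1 component.

1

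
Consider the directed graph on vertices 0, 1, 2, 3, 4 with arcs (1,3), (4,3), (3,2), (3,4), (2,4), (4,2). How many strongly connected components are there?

{2, 3, 4} are all mutually reachable — one SCC of size 3.
{0} is an SCC by itself.
{1} is an SCC by itself.
That gives 3 strongly connected components.

3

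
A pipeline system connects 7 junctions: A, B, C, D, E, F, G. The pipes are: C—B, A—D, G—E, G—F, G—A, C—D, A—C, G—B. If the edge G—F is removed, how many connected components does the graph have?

Before removal there is 1 component.
G—F is a bridge — removing it separates G's side from F's side.
After removal: 2 components.

2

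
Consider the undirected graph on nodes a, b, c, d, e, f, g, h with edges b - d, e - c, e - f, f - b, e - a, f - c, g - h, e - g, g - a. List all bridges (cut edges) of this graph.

The edges on the cycle e-f-c-e are not bridges since each lies on that cycle.
But removing h - g disconnects h from g; removing f - b disconnects f from b; removing d - b disconnects d from b — these are bridges.

b-d, b-f, g-h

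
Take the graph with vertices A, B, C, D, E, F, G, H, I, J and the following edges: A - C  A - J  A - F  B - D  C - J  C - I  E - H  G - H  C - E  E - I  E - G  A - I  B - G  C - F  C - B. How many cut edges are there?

The edges on the cycle A-C-E-I-A are not bridges since each lies on that cycle.
But removing D - B disconnects D from B — this is a bridge.

1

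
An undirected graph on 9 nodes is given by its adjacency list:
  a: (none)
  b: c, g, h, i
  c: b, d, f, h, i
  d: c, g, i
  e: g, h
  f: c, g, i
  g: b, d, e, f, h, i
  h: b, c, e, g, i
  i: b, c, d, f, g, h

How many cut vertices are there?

0

Removing b, for instance, still leaves 2 components. No single vertex removal increases the component count — the graph has no articulation points.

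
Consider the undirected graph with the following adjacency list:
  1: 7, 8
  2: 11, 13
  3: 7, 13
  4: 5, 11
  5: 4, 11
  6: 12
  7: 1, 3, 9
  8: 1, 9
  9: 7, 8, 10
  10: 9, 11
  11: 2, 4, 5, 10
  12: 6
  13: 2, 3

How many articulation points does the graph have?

1

Removing 11 increases the component count from 2 to 3, so 11 is a cut vertex.
By contrast removing 12 leaves 2 components; it is not a cut vertex. No other vertex is a cut vertex either.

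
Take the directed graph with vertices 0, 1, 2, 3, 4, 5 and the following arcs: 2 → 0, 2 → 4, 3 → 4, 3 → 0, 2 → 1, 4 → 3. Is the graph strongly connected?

No

There is no directed path from 1 to 2, so the graph is not strongly connected.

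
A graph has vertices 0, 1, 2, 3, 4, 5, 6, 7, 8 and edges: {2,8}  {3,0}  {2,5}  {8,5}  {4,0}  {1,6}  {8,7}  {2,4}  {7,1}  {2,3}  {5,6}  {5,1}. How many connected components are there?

1

Starting from 0 we can reach 0, 1, 2, 3, 4, 5, 6, 7, 8. That is one component of size 9.
Total: 1 component.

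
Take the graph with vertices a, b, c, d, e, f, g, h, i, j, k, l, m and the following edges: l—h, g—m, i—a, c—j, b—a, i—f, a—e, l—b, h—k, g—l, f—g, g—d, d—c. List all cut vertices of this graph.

Removing a increases the component count from 1 to 2, so a is a cut vertex.
Removing c increases the component count from 1 to 2, so c is a cut vertex.
Removing d increases the component count from 1 to 2, so d is a cut vertex.
Likewise g, h, l are cut vertices.
By contrast removing b leaves 1 component; it is not a cut vertex. No other vertex is a cut vertex either.

a, c, d, g, h, l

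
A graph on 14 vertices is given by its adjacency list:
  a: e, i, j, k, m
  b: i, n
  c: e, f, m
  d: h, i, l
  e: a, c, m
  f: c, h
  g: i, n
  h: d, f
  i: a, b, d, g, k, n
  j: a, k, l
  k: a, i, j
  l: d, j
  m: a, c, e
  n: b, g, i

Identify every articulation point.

i

Removing i increases the component count from 1 to 2, so i is a cut vertex.
By contrast removing k leaves 1 component; it is not a cut vertex. No other vertex is a cut vertex either.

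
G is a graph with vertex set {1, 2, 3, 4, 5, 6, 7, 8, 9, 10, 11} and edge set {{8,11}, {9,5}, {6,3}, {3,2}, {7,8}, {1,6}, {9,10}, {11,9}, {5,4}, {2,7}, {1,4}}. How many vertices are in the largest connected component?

Starting from 1 we can reach 1, 2, 3, 4, 5, 6, 7, 8, 9, 10, 11. That is one component of size 11.
The largest has 11 vertices.

11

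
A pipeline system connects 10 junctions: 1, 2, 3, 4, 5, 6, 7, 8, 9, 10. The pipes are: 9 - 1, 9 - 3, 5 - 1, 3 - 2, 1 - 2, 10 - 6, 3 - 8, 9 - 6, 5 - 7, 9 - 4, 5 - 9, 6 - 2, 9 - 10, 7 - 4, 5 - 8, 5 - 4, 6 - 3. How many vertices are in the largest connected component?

10

Starting from 1 we can reach 1, 2, 3, 4, 5, 6, 7, 8, 9, 10. That is one component of size 10.
The largest has 10 vertices.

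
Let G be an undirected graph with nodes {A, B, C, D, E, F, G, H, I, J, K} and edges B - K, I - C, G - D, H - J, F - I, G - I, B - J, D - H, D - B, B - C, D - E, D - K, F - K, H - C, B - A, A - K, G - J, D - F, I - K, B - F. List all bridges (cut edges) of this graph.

The edges on the cycle G-D-H-J-G are not bridges since each lies on that cycle.
But removing D - E disconnects D from E — this is a bridge.

D-E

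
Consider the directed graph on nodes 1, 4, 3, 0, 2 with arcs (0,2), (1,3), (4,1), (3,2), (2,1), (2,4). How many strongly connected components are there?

2

{1, 2, 3, 4} are all mutually reachable — one SCC of size 4.
{0} is an SCC by itself.
That gives 2 strongly connected components.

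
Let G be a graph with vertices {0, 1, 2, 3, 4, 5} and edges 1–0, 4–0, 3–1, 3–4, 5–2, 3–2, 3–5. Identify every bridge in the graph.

The edges on the cycle 3-5-2-3 are not bridges since each lies on that cycle.
Every edge lies on some cycle, so there are no bridges.

none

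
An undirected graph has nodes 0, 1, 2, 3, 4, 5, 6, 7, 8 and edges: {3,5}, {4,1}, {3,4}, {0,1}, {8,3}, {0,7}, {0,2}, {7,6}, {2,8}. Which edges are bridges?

0-7, 3-5, 6-7

The edges on the cycle 0-2-8-3-4-1-0 are not bridges since each lies on that cycle.
But removing 6-7 disconnects 6 from 7; removing 0-7 disconnects 0 from 7; removing 3-5 disconnects 3 from 5 — these are bridges.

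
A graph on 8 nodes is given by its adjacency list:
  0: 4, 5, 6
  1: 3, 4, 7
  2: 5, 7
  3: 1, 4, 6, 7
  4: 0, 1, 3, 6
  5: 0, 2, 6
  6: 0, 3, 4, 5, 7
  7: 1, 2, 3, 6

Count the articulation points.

Removing 1, for instance, still leaves 1 component. No single vertex removal increases the component count — the graph has no articulation points.

0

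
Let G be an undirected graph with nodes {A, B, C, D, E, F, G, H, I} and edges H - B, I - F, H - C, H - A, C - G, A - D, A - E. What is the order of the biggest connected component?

Starting from F we can reach F, I. That is one component of size 2.
Starting from A we can reach A, B, C, D, E, G, H. That is one component of size 7.
The largest has 7 vertices.

7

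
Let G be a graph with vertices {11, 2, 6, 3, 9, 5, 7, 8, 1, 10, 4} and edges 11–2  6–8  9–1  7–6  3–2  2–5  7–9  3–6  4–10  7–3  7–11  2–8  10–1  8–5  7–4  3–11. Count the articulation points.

1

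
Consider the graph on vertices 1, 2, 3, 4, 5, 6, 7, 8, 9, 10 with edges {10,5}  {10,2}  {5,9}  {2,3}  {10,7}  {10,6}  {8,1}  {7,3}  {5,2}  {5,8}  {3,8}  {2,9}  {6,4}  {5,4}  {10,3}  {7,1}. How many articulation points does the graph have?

Removing 1, for instance, still leaves 1 component. No single vertex removal increases the component count — the graph has no articulation points.

0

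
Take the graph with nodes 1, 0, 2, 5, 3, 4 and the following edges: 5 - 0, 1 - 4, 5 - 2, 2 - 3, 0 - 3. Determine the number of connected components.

2

Starting from 1 we can reach 1, 4. That is one component of size 2.
Starting from 0 we can reach 0, 2, 3, 5. That is one component of size 4.
Total: 2 components.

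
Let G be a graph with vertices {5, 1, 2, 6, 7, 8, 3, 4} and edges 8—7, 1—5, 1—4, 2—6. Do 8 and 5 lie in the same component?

The component containing 8 is {7, 8}, and 5 is not in it.

No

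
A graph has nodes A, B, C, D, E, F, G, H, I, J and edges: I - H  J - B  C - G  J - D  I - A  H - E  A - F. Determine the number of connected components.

3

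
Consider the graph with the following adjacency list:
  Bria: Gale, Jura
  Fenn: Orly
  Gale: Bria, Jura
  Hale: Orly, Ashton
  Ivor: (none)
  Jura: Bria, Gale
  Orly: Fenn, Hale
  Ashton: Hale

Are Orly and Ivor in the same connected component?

No

The component containing Orly is {Fenn, Hale, Orly, Ashton}, and Ivor is not in it.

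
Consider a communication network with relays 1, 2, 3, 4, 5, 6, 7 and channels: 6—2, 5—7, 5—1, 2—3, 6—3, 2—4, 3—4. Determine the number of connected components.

2

Starting from 1 we can reach 1, 5, 7. That is one component of size 3.
Starting from 2 we can reach 2, 3, 4, 6. That is one component of size 4.
Total: 2 components.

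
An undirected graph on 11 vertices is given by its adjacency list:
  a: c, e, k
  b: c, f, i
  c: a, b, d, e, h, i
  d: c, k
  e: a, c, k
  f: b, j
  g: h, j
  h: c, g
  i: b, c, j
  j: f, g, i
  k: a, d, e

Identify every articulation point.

Removing c increases the component count from 1 to 2, so c is a cut vertex.
By contrast removing k leaves 1 component; it is not a cut vertex. No other vertex is a cut vertex either.

c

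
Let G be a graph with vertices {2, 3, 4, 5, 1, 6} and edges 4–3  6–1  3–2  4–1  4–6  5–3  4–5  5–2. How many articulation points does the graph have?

1

Removing 4 increases the component count from 1 to 2, so 4 is a cut vertex.
By contrast removing 5 leaves 1 component; it is not a cut vertex. No other vertex is a cut vertex either.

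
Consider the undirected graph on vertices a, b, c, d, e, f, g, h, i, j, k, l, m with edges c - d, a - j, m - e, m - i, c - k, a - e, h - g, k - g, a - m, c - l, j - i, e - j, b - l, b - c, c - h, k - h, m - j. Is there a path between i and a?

Yes

From i we can reach a, e, i, j, m, which includes a.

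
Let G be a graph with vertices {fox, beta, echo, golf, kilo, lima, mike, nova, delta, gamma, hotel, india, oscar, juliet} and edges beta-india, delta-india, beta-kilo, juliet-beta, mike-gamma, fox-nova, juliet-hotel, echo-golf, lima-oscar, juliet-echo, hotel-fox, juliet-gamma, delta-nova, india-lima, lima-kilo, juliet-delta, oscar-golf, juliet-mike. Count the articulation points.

Removing juliet increases the component count from 1 to 2, so juliet is a cut vertex.
By contrast removing delta leaves 1 component; it is not a cut vertex. No other vertex is a cut vertex either.

1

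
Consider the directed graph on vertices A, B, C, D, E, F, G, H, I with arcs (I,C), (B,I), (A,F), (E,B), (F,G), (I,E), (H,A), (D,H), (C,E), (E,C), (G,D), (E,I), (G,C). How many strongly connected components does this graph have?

2

{A, D, F, G, H} are all mutually reachable — one SCC of size 5.
{B, C, E, I} are all mutually reachable — one SCC of size 4.
That gives 2 strongly connected components.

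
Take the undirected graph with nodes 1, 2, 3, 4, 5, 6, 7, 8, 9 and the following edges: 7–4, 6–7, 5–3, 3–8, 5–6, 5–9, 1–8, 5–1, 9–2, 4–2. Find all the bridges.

The edges on the cycle 5-3-8-1-5 are not bridges since each lies on that cycle.
Every edge lies on some cycle, so there are no bridges.

none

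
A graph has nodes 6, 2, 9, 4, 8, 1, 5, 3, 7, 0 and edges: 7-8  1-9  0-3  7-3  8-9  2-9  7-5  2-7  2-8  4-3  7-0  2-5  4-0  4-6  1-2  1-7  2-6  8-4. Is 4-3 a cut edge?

After removing 4-3, the path 4-0-3 still connects them, so the edge is not a bridge.

No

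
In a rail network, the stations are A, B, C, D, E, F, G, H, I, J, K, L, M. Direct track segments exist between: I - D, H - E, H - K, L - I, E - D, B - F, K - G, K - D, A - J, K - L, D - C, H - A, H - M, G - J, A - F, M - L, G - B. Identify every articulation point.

Removing D increases the component count from 1 to 2, so D is a cut vertex.
By contrast removing H leaves 1 component; it is not a cut vertex. No other vertex is a cut vertex either.

D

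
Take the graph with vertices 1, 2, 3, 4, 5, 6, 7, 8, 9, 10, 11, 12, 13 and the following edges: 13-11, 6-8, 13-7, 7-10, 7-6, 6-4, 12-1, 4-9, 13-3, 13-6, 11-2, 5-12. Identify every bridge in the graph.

1-12, 10-7, 11-13, 11-2, 12-5, 13-3, 4-6, 4-9, 6-8

The edges on the cycle 13-7-6-13 are not bridges since each lies on that cycle.
But removing 4-9 disconnects 4 from 9; removing 6-4 disconnects 6 from 4; removing 12-1 disconnects 12 from 1; removing 13-11 disconnects 13 from 11 — these are bridges.
In total 9 edges are bridges.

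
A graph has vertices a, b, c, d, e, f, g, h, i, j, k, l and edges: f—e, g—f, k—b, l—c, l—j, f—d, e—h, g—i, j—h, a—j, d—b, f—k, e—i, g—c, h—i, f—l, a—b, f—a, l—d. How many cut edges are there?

0

The edges on the cycle f-l-d-b-a-f are not bridges since each lies on that cycle.
Every edge lies on some cycle, so there are no bridges.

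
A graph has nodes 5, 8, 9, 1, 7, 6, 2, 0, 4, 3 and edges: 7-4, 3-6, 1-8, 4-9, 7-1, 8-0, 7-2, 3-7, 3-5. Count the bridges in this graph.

removing 6-3 disconnects 6 from 3; removing 4-9 disconnects 4 from 9; removing 1-7 disconnects 1 from 7; removing 5-3 disconnects 5 from 3 — these are bridges.
In total 9 edges are bridges.

9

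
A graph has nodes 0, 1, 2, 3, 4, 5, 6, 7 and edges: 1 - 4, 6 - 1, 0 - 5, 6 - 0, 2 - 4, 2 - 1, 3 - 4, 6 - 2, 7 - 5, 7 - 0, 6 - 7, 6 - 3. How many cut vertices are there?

1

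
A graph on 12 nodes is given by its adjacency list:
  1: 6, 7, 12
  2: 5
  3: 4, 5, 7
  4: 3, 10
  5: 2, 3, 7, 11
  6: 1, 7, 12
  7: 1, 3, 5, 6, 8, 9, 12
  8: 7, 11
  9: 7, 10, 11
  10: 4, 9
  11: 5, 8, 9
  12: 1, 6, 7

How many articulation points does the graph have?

2

Removing 5 increases the component count from 1 to 2, so 5 is a cut vertex.
Removing 7 increases the component count from 1 to 2, so 7 is a cut vertex.
By contrast removing 9 leaves 1 component; it is not a cut vertex. No other vertex is a cut vertex either.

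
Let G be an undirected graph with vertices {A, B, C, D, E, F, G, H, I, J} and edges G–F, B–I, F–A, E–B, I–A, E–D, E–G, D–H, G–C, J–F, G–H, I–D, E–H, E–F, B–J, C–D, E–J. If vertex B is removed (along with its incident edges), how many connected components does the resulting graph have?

With B gone, the remaining components are: {A, C, D, E, F, G, H, I, J}.
That is 1 component.

1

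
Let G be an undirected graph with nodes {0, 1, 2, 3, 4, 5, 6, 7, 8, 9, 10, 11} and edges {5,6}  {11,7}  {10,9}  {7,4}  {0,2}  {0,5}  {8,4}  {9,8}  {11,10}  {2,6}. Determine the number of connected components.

3 is isolated — a component by itself.
1 is isolated — a component by itself.
Starting from 0 we can reach 0, 2, 5, 6. That is one component of size 4.
Starting from 4 we can reach 4, 7, 8, 9, 10, 11. That is one component of size 6.
Total: 4 components.

4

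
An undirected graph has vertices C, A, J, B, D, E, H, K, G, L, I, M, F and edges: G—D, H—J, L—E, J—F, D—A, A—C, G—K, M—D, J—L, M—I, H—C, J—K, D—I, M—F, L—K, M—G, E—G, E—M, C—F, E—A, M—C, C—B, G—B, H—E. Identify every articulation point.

none

Removing M, for instance, still leaves 1 component. No single vertex removal increases the component count — the graph has no articulation points.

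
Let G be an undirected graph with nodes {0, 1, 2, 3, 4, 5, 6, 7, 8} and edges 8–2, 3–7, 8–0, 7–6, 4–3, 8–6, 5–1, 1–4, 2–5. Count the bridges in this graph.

1

The edges on the cycle 8-2-5-1-4-3-7-6-8 are not bridges since each lies on that cycle.
But removing 8–0 disconnects 8 from 0 — this is a bridge.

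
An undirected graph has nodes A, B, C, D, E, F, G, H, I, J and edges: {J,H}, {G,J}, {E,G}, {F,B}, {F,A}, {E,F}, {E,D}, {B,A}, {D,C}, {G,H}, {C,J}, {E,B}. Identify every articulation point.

Removing E increases the component count from 2 to 3, so E is a cut vertex.
By contrast removing H leaves 2 components; it is not a cut vertex. No other vertex is a cut vertex either.

E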